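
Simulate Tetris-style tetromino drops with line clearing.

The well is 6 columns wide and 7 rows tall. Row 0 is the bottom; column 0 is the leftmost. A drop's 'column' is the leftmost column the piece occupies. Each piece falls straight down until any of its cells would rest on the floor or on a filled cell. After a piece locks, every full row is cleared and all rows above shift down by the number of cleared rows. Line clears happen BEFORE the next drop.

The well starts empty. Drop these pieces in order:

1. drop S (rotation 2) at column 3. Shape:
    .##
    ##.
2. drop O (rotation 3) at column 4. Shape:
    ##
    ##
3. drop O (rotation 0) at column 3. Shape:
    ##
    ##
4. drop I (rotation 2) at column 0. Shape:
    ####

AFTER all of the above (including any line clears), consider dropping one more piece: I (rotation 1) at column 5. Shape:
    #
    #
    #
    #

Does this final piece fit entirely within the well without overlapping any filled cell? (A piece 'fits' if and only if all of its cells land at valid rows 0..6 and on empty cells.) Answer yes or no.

Drop 1: S rot2 at col 3 lands with bottom-row=0; cleared 0 line(s) (total 0); column heights now [0 0 0 1 2 2], max=2
Drop 2: O rot3 at col 4 lands with bottom-row=2; cleared 0 line(s) (total 0); column heights now [0 0 0 1 4 4], max=4
Drop 3: O rot0 at col 3 lands with bottom-row=4; cleared 0 line(s) (total 0); column heights now [0 0 0 6 6 4], max=6
Drop 4: I rot2 at col 0 lands with bottom-row=6; cleared 0 line(s) (total 0); column heights now [7 7 7 7 6 4], max=7
Test piece I rot1 at col 5 (width 1): heights before test = [7 7 7 7 6 4]; fits = False

Answer: no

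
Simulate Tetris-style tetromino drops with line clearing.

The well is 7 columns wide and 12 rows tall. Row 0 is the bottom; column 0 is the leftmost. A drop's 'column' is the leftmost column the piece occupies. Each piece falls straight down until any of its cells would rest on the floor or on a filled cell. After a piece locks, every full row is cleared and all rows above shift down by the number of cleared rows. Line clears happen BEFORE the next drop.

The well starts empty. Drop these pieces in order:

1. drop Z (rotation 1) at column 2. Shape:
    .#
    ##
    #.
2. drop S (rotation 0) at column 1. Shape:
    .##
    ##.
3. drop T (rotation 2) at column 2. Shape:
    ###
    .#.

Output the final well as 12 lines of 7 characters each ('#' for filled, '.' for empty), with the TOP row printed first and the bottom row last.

Drop 1: Z rot1 at col 2 lands with bottom-row=0; cleared 0 line(s) (total 0); column heights now [0 0 2 3 0 0 0], max=3
Drop 2: S rot0 at col 1 lands with bottom-row=2; cleared 0 line(s) (total 0); column heights now [0 3 4 4 0 0 0], max=4
Drop 3: T rot2 at col 2 lands with bottom-row=4; cleared 0 line(s) (total 0); column heights now [0 3 6 6 6 0 0], max=6

Answer: .......
.......
.......
.......
.......
.......
..###..
...#...
..##...
.###...
..##...
..#....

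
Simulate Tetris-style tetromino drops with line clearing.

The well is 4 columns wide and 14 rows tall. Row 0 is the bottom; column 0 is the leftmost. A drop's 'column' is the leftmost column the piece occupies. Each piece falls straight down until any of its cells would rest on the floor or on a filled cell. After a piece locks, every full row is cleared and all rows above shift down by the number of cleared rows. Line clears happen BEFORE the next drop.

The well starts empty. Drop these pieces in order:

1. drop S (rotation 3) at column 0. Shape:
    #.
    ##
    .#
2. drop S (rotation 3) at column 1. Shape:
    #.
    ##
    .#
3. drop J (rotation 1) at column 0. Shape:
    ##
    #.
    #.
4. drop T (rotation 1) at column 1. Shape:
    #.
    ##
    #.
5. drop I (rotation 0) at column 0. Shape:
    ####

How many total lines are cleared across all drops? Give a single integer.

Drop 1: S rot3 at col 0 lands with bottom-row=0; cleared 0 line(s) (total 0); column heights now [3 2 0 0], max=3
Drop 2: S rot3 at col 1 lands with bottom-row=1; cleared 0 line(s) (total 0); column heights now [3 4 3 0], max=4
Drop 3: J rot1 at col 0 lands with bottom-row=3; cleared 0 line(s) (total 0); column heights now [6 6 3 0], max=6
Drop 4: T rot1 at col 1 lands with bottom-row=6; cleared 0 line(s) (total 0); column heights now [6 9 8 0], max=9
Drop 5: I rot0 at col 0 lands with bottom-row=9; cleared 1 line(s) (total 1); column heights now [6 9 8 0], max=9

Answer: 1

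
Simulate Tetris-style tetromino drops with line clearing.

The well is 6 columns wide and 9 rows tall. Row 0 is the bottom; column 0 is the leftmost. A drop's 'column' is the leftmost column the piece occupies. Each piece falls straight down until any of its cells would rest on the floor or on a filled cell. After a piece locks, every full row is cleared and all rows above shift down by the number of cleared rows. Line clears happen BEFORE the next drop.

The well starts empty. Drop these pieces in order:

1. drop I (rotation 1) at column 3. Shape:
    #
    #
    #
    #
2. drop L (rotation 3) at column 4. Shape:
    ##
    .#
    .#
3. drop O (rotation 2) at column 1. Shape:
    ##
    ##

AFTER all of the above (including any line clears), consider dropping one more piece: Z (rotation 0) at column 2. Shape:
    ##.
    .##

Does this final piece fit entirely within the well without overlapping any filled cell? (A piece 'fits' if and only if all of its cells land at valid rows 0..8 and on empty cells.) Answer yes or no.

Answer: yes

Derivation:
Drop 1: I rot1 at col 3 lands with bottom-row=0; cleared 0 line(s) (total 0); column heights now [0 0 0 4 0 0], max=4
Drop 2: L rot3 at col 4 lands with bottom-row=0; cleared 0 line(s) (total 0); column heights now [0 0 0 4 3 3], max=4
Drop 3: O rot2 at col 1 lands with bottom-row=0; cleared 0 line(s) (total 0); column heights now [0 2 2 4 3 3], max=4
Test piece Z rot0 at col 2 (width 3): heights before test = [0 2 2 4 3 3]; fits = True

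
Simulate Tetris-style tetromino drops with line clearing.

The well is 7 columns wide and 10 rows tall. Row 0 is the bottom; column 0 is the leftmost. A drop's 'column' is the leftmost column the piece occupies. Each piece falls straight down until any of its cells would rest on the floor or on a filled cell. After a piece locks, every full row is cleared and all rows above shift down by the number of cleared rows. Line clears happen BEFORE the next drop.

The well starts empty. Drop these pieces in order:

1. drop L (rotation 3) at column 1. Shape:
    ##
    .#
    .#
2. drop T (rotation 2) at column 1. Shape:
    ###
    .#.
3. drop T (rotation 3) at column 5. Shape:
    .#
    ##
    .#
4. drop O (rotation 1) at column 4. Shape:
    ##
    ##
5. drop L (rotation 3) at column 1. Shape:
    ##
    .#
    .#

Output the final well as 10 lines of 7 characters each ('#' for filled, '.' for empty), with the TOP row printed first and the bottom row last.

Answer: .......
.......
.##....
..#....
..#....
.###...
..#.##.
.##.###
..#..##
..#...#

Derivation:
Drop 1: L rot3 at col 1 lands with bottom-row=0; cleared 0 line(s) (total 0); column heights now [0 3 3 0 0 0 0], max=3
Drop 2: T rot2 at col 1 lands with bottom-row=3; cleared 0 line(s) (total 0); column heights now [0 5 5 5 0 0 0], max=5
Drop 3: T rot3 at col 5 lands with bottom-row=0; cleared 0 line(s) (total 0); column heights now [0 5 5 5 0 2 3], max=5
Drop 4: O rot1 at col 4 lands with bottom-row=2; cleared 0 line(s) (total 0); column heights now [0 5 5 5 4 4 3], max=5
Drop 5: L rot3 at col 1 lands with bottom-row=5; cleared 0 line(s) (total 0); column heights now [0 8 8 5 4 4 3], max=8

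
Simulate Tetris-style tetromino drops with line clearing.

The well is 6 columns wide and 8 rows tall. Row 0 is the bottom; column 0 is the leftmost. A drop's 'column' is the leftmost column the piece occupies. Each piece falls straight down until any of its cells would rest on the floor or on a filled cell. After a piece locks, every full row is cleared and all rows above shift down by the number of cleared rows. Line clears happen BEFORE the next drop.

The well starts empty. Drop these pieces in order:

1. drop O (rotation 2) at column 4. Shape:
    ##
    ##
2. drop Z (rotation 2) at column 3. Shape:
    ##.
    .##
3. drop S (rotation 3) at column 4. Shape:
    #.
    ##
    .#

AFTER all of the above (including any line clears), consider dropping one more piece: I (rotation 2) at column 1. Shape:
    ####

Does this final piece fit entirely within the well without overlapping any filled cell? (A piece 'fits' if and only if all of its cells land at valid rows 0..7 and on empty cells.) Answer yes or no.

Answer: yes

Derivation:
Drop 1: O rot2 at col 4 lands with bottom-row=0; cleared 0 line(s) (total 0); column heights now [0 0 0 0 2 2], max=2
Drop 2: Z rot2 at col 3 lands with bottom-row=2; cleared 0 line(s) (total 0); column heights now [0 0 0 4 4 3], max=4
Drop 3: S rot3 at col 4 lands with bottom-row=3; cleared 0 line(s) (total 0); column heights now [0 0 0 4 6 5], max=6
Test piece I rot2 at col 1 (width 4): heights before test = [0 0 0 4 6 5]; fits = True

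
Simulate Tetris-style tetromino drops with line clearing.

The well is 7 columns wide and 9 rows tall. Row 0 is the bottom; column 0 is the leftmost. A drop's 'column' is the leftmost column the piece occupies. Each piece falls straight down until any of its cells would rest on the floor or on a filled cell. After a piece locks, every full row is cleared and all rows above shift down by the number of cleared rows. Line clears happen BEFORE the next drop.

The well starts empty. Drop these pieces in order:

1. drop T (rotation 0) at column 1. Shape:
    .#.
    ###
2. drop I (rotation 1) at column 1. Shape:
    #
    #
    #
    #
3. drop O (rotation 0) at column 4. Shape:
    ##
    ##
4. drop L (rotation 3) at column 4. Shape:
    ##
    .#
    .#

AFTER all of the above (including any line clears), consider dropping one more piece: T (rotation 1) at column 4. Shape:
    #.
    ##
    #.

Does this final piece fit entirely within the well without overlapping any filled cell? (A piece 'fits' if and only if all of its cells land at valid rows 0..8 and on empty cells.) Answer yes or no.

Answer: yes

Derivation:
Drop 1: T rot0 at col 1 lands with bottom-row=0; cleared 0 line(s) (total 0); column heights now [0 1 2 1 0 0 0], max=2
Drop 2: I rot1 at col 1 lands with bottom-row=1; cleared 0 line(s) (total 0); column heights now [0 5 2 1 0 0 0], max=5
Drop 3: O rot0 at col 4 lands with bottom-row=0; cleared 0 line(s) (total 0); column heights now [0 5 2 1 2 2 0], max=5
Drop 4: L rot3 at col 4 lands with bottom-row=2; cleared 0 line(s) (total 0); column heights now [0 5 2 1 5 5 0], max=5
Test piece T rot1 at col 4 (width 2): heights before test = [0 5 2 1 5 5 0]; fits = True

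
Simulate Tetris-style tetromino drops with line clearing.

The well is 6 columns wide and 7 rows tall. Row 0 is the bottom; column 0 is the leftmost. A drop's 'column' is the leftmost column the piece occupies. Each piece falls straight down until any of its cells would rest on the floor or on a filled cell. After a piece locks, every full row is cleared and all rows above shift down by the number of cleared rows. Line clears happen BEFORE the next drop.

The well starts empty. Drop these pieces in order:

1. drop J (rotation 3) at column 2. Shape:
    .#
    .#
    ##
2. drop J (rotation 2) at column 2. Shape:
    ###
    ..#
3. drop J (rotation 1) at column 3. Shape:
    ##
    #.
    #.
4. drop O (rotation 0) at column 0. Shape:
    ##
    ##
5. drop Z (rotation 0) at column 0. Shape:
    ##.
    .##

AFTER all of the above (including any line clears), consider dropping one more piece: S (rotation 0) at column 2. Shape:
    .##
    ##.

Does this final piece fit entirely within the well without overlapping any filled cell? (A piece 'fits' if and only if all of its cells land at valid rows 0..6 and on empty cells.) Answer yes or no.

Drop 1: J rot3 at col 2 lands with bottom-row=0; cleared 0 line(s) (total 0); column heights now [0 0 1 3 0 0], max=3
Drop 2: J rot2 at col 2 lands with bottom-row=2; cleared 0 line(s) (total 0); column heights now [0 0 4 4 4 0], max=4
Drop 3: J rot1 at col 3 lands with bottom-row=4; cleared 0 line(s) (total 0); column heights now [0 0 4 7 7 0], max=7
Drop 4: O rot0 at col 0 lands with bottom-row=0; cleared 0 line(s) (total 0); column heights now [2 2 4 7 7 0], max=7
Drop 5: Z rot0 at col 0 lands with bottom-row=4; cleared 0 line(s) (total 0); column heights now [6 6 5 7 7 0], max=7
Test piece S rot0 at col 2 (width 3): heights before test = [6 6 5 7 7 0]; fits = False

Answer: no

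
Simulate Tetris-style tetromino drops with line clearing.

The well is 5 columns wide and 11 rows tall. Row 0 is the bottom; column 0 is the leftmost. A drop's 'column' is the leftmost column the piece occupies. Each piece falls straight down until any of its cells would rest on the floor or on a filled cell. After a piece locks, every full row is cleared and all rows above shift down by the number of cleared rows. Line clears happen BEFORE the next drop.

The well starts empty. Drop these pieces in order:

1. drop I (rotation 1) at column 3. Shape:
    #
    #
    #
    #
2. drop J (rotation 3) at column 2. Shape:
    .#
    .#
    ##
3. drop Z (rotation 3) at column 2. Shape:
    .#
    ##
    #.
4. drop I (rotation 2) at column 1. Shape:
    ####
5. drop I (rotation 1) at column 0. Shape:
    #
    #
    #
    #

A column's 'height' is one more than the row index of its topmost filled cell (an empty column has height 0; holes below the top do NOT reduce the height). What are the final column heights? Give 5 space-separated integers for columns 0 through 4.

Drop 1: I rot1 at col 3 lands with bottom-row=0; cleared 0 line(s) (total 0); column heights now [0 0 0 4 0], max=4
Drop 2: J rot3 at col 2 lands with bottom-row=4; cleared 0 line(s) (total 0); column heights now [0 0 5 7 0], max=7
Drop 3: Z rot3 at col 2 lands with bottom-row=6; cleared 0 line(s) (total 0); column heights now [0 0 8 9 0], max=9
Drop 4: I rot2 at col 1 lands with bottom-row=9; cleared 0 line(s) (total 0); column heights now [0 10 10 10 10], max=10
Drop 5: I rot1 at col 0 lands with bottom-row=0; cleared 0 line(s) (total 0); column heights now [4 10 10 10 10], max=10

Answer: 4 10 10 10 10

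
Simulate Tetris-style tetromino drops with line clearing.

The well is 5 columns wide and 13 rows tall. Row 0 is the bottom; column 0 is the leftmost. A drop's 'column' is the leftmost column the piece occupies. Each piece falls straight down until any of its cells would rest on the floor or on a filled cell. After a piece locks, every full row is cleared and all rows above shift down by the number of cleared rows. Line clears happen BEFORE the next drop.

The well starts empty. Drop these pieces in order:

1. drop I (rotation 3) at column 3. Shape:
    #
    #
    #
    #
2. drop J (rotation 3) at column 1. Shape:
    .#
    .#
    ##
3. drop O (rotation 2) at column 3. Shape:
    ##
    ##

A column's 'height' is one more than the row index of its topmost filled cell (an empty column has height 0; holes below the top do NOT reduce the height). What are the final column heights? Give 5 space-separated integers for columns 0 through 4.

Drop 1: I rot3 at col 3 lands with bottom-row=0; cleared 0 line(s) (total 0); column heights now [0 0 0 4 0], max=4
Drop 2: J rot3 at col 1 lands with bottom-row=0; cleared 0 line(s) (total 0); column heights now [0 1 3 4 0], max=4
Drop 3: O rot2 at col 3 lands with bottom-row=4; cleared 0 line(s) (total 0); column heights now [0 1 3 6 6], max=6

Answer: 0 1 3 6 6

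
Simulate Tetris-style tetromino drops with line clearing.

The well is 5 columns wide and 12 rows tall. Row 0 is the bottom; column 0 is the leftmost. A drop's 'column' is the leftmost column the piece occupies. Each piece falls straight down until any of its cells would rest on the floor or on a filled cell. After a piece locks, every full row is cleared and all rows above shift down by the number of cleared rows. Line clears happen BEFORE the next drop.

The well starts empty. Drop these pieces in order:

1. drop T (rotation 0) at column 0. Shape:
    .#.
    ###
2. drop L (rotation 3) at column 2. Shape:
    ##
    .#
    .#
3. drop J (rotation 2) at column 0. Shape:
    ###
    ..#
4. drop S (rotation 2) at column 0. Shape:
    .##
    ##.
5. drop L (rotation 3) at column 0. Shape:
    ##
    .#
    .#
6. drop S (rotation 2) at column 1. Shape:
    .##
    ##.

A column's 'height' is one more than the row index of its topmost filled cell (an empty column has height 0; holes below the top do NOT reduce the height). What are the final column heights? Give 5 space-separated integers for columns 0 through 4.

Answer: 10 11 12 12 0

Derivation:
Drop 1: T rot0 at col 0 lands with bottom-row=0; cleared 0 line(s) (total 0); column heights now [1 2 1 0 0], max=2
Drop 2: L rot3 at col 2 lands with bottom-row=0; cleared 0 line(s) (total 0); column heights now [1 2 3 3 0], max=3
Drop 3: J rot2 at col 0 lands with bottom-row=3; cleared 0 line(s) (total 0); column heights now [5 5 5 3 0], max=5
Drop 4: S rot2 at col 0 lands with bottom-row=5; cleared 0 line(s) (total 0); column heights now [6 7 7 3 0], max=7
Drop 5: L rot3 at col 0 lands with bottom-row=7; cleared 0 line(s) (total 0); column heights now [10 10 7 3 0], max=10
Drop 6: S rot2 at col 1 lands with bottom-row=10; cleared 0 line(s) (total 0); column heights now [10 11 12 12 0], max=12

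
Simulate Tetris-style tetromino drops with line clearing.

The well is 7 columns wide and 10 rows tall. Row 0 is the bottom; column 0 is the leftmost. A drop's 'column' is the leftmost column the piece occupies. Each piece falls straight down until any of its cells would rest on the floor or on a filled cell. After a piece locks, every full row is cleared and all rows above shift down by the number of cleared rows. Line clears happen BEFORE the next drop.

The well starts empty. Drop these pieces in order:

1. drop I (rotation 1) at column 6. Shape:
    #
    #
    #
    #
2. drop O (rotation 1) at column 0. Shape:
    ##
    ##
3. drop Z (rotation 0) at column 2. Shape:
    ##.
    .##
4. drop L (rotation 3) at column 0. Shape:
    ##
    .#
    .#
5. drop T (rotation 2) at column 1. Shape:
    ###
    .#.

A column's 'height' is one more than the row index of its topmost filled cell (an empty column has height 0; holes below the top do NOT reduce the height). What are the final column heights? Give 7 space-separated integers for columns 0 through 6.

Answer: 5 6 6 6 1 0 4

Derivation:
Drop 1: I rot1 at col 6 lands with bottom-row=0; cleared 0 line(s) (total 0); column heights now [0 0 0 0 0 0 4], max=4
Drop 2: O rot1 at col 0 lands with bottom-row=0; cleared 0 line(s) (total 0); column heights now [2 2 0 0 0 0 4], max=4
Drop 3: Z rot0 at col 2 lands with bottom-row=0; cleared 0 line(s) (total 0); column heights now [2 2 2 2 1 0 4], max=4
Drop 4: L rot3 at col 0 lands with bottom-row=2; cleared 0 line(s) (total 0); column heights now [5 5 2 2 1 0 4], max=5
Drop 5: T rot2 at col 1 lands with bottom-row=4; cleared 0 line(s) (total 0); column heights now [5 6 6 6 1 0 4], max=6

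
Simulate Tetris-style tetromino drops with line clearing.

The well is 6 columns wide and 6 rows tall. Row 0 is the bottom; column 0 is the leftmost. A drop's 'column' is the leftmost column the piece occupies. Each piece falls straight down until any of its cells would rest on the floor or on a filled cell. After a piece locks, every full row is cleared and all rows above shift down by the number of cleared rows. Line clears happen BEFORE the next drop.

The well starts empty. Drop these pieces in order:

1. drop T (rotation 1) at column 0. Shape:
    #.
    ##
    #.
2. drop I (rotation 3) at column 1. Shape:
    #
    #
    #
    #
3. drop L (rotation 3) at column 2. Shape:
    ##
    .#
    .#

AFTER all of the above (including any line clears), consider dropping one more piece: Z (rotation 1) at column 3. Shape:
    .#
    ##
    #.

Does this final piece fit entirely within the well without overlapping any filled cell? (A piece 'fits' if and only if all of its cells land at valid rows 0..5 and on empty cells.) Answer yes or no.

Drop 1: T rot1 at col 0 lands with bottom-row=0; cleared 0 line(s) (total 0); column heights now [3 2 0 0 0 0], max=3
Drop 2: I rot3 at col 1 lands with bottom-row=2; cleared 0 line(s) (total 0); column heights now [3 6 0 0 0 0], max=6
Drop 3: L rot3 at col 2 lands with bottom-row=0; cleared 0 line(s) (total 0); column heights now [3 6 3 3 0 0], max=6
Test piece Z rot1 at col 3 (width 2): heights before test = [3 6 3 3 0 0]; fits = True

Answer: yes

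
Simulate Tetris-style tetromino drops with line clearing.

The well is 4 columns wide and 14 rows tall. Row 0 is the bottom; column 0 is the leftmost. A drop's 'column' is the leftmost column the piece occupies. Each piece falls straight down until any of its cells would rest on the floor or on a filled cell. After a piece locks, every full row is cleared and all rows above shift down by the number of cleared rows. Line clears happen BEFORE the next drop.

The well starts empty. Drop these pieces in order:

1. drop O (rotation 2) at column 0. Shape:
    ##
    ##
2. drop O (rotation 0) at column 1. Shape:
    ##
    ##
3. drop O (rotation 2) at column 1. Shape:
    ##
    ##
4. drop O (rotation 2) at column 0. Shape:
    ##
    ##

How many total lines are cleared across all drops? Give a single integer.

Answer: 0

Derivation:
Drop 1: O rot2 at col 0 lands with bottom-row=0; cleared 0 line(s) (total 0); column heights now [2 2 0 0], max=2
Drop 2: O rot0 at col 1 lands with bottom-row=2; cleared 0 line(s) (total 0); column heights now [2 4 4 0], max=4
Drop 3: O rot2 at col 1 lands with bottom-row=4; cleared 0 line(s) (total 0); column heights now [2 6 6 0], max=6
Drop 4: O rot2 at col 0 lands with bottom-row=6; cleared 0 line(s) (total 0); column heights now [8 8 6 0], max=8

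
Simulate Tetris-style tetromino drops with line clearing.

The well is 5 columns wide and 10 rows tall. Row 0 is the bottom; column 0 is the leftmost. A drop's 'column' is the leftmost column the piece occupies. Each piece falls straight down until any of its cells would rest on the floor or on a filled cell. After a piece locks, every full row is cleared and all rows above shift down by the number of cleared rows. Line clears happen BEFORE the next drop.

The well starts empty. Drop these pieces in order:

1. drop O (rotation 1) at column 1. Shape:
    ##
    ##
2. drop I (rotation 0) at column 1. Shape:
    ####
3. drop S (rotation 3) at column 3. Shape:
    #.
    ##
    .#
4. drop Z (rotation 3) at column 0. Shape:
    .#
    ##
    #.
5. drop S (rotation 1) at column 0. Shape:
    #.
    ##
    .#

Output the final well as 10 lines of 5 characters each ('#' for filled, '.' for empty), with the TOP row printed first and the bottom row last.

Answer: .....
.....
.....
#....
##...
.#.#.
.#.##
##..#
.##..
.##..

Derivation:
Drop 1: O rot1 at col 1 lands with bottom-row=0; cleared 0 line(s) (total 0); column heights now [0 2 2 0 0], max=2
Drop 2: I rot0 at col 1 lands with bottom-row=2; cleared 0 line(s) (total 0); column heights now [0 3 3 3 3], max=3
Drop 3: S rot3 at col 3 lands with bottom-row=3; cleared 0 line(s) (total 0); column heights now [0 3 3 6 5], max=6
Drop 4: Z rot3 at col 0 lands with bottom-row=2; cleared 1 line(s) (total 1); column heights now [3 4 2 5 4], max=5
Drop 5: S rot1 at col 0 lands with bottom-row=4; cleared 0 line(s) (total 1); column heights now [7 6 2 5 4], max=7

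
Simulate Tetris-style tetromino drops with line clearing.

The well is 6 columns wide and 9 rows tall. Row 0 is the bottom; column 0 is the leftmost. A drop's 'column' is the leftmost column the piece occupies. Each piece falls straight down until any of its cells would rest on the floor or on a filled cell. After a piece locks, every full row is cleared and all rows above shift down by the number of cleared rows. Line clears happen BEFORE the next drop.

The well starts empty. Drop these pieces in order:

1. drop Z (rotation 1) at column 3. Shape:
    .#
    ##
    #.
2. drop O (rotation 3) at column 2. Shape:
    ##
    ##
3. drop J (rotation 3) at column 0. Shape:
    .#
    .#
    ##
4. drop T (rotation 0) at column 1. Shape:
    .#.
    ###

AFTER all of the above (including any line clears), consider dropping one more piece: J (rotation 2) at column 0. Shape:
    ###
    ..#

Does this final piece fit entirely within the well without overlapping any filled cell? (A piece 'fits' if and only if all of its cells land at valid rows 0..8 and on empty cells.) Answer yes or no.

Drop 1: Z rot1 at col 3 lands with bottom-row=0; cleared 0 line(s) (total 0); column heights now [0 0 0 2 3 0], max=3
Drop 2: O rot3 at col 2 lands with bottom-row=2; cleared 0 line(s) (total 0); column heights now [0 0 4 4 3 0], max=4
Drop 3: J rot3 at col 0 lands with bottom-row=0; cleared 0 line(s) (total 0); column heights now [1 3 4 4 3 0], max=4
Drop 4: T rot0 at col 1 lands with bottom-row=4; cleared 0 line(s) (total 0); column heights now [1 5 6 5 3 0], max=6
Test piece J rot2 at col 0 (width 3): heights before test = [1 5 6 5 3 0]; fits = True

Answer: yes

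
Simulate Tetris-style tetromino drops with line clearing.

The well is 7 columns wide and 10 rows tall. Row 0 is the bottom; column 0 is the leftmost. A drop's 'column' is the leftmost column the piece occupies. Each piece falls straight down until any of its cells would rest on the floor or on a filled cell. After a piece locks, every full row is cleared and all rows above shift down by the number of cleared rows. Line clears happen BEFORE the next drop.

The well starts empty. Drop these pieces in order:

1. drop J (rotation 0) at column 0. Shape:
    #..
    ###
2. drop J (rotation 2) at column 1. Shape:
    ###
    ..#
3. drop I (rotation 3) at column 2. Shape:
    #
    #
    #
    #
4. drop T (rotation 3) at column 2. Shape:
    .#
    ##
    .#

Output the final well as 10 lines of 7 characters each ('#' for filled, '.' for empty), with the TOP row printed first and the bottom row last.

Drop 1: J rot0 at col 0 lands with bottom-row=0; cleared 0 line(s) (total 0); column heights now [2 1 1 0 0 0 0], max=2
Drop 2: J rot2 at col 1 lands with bottom-row=0; cleared 0 line(s) (total 0); column heights now [2 2 2 2 0 0 0], max=2
Drop 3: I rot3 at col 2 lands with bottom-row=2; cleared 0 line(s) (total 0); column heights now [2 2 6 2 0 0 0], max=6
Drop 4: T rot3 at col 2 lands with bottom-row=5; cleared 0 line(s) (total 0); column heights now [2 2 7 8 0 0 0], max=8

Answer: .......
.......
...#...
..##...
..##...
..#....
..#....
..#....
####...
####...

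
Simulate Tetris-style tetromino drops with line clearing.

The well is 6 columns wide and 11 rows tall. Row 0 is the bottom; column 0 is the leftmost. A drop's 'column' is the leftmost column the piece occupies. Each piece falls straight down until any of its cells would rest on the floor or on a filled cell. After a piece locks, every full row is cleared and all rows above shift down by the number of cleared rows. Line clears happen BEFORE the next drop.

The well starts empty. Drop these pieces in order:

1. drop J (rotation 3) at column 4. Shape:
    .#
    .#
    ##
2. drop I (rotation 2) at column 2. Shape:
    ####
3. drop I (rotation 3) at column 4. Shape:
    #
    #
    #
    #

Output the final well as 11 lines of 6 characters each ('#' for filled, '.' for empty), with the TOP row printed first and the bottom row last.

Drop 1: J rot3 at col 4 lands with bottom-row=0; cleared 0 line(s) (total 0); column heights now [0 0 0 0 1 3], max=3
Drop 2: I rot2 at col 2 lands with bottom-row=3; cleared 0 line(s) (total 0); column heights now [0 0 4 4 4 4], max=4
Drop 3: I rot3 at col 4 lands with bottom-row=4; cleared 0 line(s) (total 0); column heights now [0 0 4 4 8 4], max=8

Answer: ......
......
......
....#.
....#.
....#.
....#.
..####
.....#
.....#
....##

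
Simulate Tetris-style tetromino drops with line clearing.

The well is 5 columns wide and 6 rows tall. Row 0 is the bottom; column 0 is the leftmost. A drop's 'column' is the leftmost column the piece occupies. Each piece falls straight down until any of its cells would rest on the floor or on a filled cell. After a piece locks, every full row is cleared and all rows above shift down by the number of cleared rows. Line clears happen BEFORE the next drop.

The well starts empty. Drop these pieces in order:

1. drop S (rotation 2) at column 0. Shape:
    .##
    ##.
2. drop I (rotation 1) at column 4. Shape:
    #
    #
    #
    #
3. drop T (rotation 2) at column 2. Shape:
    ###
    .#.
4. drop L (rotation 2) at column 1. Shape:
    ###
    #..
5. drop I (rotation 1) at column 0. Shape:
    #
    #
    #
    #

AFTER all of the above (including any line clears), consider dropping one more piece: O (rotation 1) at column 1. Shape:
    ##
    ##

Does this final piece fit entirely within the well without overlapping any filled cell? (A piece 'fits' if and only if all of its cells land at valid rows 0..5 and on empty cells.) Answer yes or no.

Answer: no

Derivation:
Drop 1: S rot2 at col 0 lands with bottom-row=0; cleared 0 line(s) (total 0); column heights now [1 2 2 0 0], max=2
Drop 2: I rot1 at col 4 lands with bottom-row=0; cleared 0 line(s) (total 0); column heights now [1 2 2 0 4], max=4
Drop 3: T rot2 at col 2 lands with bottom-row=3; cleared 0 line(s) (total 0); column heights now [1 2 5 5 5], max=5
Drop 4: L rot2 at col 1 lands with bottom-row=4; cleared 0 line(s) (total 0); column heights now [1 6 6 6 5], max=6
Drop 5: I rot1 at col 0 lands with bottom-row=1; cleared 1 line(s) (total 1); column heights now [4 5 5 5 4], max=5
Test piece O rot1 at col 1 (width 2): heights before test = [4 5 5 5 4]; fits = False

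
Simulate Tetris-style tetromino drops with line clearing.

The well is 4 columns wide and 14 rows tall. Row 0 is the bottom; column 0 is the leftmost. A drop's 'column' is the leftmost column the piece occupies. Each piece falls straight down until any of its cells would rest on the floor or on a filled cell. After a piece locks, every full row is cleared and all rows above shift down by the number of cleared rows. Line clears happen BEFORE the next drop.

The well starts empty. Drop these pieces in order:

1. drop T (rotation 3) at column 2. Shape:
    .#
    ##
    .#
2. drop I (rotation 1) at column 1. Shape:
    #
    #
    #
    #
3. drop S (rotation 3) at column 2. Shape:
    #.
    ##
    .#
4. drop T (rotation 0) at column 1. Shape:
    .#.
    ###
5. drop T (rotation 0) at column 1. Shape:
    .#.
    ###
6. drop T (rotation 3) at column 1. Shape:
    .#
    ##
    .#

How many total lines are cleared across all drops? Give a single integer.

Answer: 0

Derivation:
Drop 1: T rot3 at col 2 lands with bottom-row=0; cleared 0 line(s) (total 0); column heights now [0 0 2 3], max=3
Drop 2: I rot1 at col 1 lands with bottom-row=0; cleared 0 line(s) (total 0); column heights now [0 4 2 3], max=4
Drop 3: S rot3 at col 2 lands with bottom-row=3; cleared 0 line(s) (total 0); column heights now [0 4 6 5], max=6
Drop 4: T rot0 at col 1 lands with bottom-row=6; cleared 0 line(s) (total 0); column heights now [0 7 8 7], max=8
Drop 5: T rot0 at col 1 lands with bottom-row=8; cleared 0 line(s) (total 0); column heights now [0 9 10 9], max=10
Drop 6: T rot3 at col 1 lands with bottom-row=10; cleared 0 line(s) (total 0); column heights now [0 12 13 9], max=13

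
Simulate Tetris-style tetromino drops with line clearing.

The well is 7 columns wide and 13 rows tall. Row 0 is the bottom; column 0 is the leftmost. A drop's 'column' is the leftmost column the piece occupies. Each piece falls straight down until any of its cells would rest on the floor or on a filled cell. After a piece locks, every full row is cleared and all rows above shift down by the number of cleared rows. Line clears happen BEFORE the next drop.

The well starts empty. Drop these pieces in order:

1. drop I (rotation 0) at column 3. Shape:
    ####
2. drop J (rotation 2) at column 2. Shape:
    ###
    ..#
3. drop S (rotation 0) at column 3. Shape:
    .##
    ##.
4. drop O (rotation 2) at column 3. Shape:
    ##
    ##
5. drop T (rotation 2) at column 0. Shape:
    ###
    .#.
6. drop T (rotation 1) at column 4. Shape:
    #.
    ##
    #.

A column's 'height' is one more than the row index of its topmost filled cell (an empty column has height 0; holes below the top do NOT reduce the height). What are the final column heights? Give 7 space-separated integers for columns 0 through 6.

Drop 1: I rot0 at col 3 lands with bottom-row=0; cleared 0 line(s) (total 0); column heights now [0 0 0 1 1 1 1], max=1
Drop 2: J rot2 at col 2 lands with bottom-row=1; cleared 0 line(s) (total 0); column heights now [0 0 3 3 3 1 1], max=3
Drop 3: S rot0 at col 3 lands with bottom-row=3; cleared 0 line(s) (total 0); column heights now [0 0 3 4 5 5 1], max=5
Drop 4: O rot2 at col 3 lands with bottom-row=5; cleared 0 line(s) (total 0); column heights now [0 0 3 7 7 5 1], max=7
Drop 5: T rot2 at col 0 lands with bottom-row=2; cleared 0 line(s) (total 0); column heights now [4 4 4 7 7 5 1], max=7
Drop 6: T rot1 at col 4 lands with bottom-row=7; cleared 0 line(s) (total 0); column heights now [4 4 4 7 10 9 1], max=10

Answer: 4 4 4 7 10 9 1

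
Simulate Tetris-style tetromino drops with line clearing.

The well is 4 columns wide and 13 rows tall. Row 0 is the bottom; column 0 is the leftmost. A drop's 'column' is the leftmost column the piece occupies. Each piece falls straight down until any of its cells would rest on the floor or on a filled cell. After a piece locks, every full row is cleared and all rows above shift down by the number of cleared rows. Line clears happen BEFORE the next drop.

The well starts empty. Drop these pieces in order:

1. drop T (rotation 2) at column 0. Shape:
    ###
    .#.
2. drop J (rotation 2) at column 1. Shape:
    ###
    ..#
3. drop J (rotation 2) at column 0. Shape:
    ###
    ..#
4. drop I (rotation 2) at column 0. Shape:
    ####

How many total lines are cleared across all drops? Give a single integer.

Answer: 2

Derivation:
Drop 1: T rot2 at col 0 lands with bottom-row=0; cleared 0 line(s) (total 0); column heights now [2 2 2 0], max=2
Drop 2: J rot2 at col 1 lands with bottom-row=1; cleared 1 line(s) (total 1); column heights now [0 2 2 2], max=2
Drop 3: J rot2 at col 0 lands with bottom-row=2; cleared 0 line(s) (total 1); column heights now [4 4 4 2], max=4
Drop 4: I rot2 at col 0 lands with bottom-row=4; cleared 1 line(s) (total 2); column heights now [4 4 4 2], max=4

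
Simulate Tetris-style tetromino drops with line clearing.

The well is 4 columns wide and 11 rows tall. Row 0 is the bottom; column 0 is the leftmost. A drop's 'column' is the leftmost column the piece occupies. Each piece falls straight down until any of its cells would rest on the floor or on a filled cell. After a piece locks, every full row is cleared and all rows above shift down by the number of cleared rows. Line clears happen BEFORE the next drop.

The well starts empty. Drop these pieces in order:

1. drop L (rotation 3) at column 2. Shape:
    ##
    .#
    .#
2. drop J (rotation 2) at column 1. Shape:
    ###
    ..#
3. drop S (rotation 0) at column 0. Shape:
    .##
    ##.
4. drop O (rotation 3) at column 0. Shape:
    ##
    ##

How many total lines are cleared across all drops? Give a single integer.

Answer: 0

Derivation:
Drop 1: L rot3 at col 2 lands with bottom-row=0; cleared 0 line(s) (total 0); column heights now [0 0 3 3], max=3
Drop 2: J rot2 at col 1 lands with bottom-row=3; cleared 0 line(s) (total 0); column heights now [0 5 5 5], max=5
Drop 3: S rot0 at col 0 lands with bottom-row=5; cleared 0 line(s) (total 0); column heights now [6 7 7 5], max=7
Drop 4: O rot3 at col 0 lands with bottom-row=7; cleared 0 line(s) (total 0); column heights now [9 9 7 5], max=9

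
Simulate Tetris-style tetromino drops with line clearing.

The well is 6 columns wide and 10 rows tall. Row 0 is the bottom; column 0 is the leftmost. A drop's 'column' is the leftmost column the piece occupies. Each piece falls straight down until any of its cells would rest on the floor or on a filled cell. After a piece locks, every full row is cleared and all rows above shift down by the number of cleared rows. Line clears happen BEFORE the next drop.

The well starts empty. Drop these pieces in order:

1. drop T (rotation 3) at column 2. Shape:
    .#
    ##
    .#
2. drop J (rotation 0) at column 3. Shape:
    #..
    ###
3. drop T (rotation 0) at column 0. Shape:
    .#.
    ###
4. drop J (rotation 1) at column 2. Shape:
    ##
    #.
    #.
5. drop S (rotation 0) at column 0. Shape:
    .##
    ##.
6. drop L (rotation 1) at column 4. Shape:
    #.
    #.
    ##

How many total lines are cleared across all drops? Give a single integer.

Answer: 0

Derivation:
Drop 1: T rot3 at col 2 lands with bottom-row=0; cleared 0 line(s) (total 0); column heights now [0 0 2 3 0 0], max=3
Drop 2: J rot0 at col 3 lands with bottom-row=3; cleared 0 line(s) (total 0); column heights now [0 0 2 5 4 4], max=5
Drop 3: T rot0 at col 0 lands with bottom-row=2; cleared 0 line(s) (total 0); column heights now [3 4 3 5 4 4], max=5
Drop 4: J rot1 at col 2 lands with bottom-row=3; cleared 0 line(s) (total 0); column heights now [3 4 6 6 4 4], max=6
Drop 5: S rot0 at col 0 lands with bottom-row=5; cleared 0 line(s) (total 0); column heights now [6 7 7 6 4 4], max=7
Drop 6: L rot1 at col 4 lands with bottom-row=4; cleared 0 line(s) (total 0); column heights now [6 7 7 6 7 5], max=7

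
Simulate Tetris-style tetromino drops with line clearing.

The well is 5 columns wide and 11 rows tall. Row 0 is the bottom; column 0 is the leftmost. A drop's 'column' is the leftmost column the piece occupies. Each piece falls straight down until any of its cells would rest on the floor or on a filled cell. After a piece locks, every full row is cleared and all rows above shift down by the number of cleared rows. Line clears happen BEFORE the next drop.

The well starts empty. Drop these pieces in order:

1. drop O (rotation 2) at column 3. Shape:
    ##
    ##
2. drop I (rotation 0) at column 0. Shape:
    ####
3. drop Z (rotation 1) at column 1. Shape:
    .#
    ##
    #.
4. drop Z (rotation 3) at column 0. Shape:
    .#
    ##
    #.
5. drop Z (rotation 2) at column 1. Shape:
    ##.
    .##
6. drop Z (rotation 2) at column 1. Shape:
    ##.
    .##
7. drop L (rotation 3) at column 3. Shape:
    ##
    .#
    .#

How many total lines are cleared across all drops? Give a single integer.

Drop 1: O rot2 at col 3 lands with bottom-row=0; cleared 0 line(s) (total 0); column heights now [0 0 0 2 2], max=2
Drop 2: I rot0 at col 0 lands with bottom-row=2; cleared 0 line(s) (total 0); column heights now [3 3 3 3 2], max=3
Drop 3: Z rot1 at col 1 lands with bottom-row=3; cleared 0 line(s) (total 0); column heights now [3 5 6 3 2], max=6
Drop 4: Z rot3 at col 0 lands with bottom-row=4; cleared 0 line(s) (total 0); column heights now [6 7 6 3 2], max=7
Drop 5: Z rot2 at col 1 lands with bottom-row=6; cleared 0 line(s) (total 0); column heights now [6 8 8 7 2], max=8
Drop 6: Z rot2 at col 1 lands with bottom-row=8; cleared 0 line(s) (total 0); column heights now [6 10 10 9 2], max=10
Drop 7: L rot3 at col 3 lands with bottom-row=7; cleared 0 line(s) (total 0); column heights now [6 10 10 10 10], max=10

Answer: 0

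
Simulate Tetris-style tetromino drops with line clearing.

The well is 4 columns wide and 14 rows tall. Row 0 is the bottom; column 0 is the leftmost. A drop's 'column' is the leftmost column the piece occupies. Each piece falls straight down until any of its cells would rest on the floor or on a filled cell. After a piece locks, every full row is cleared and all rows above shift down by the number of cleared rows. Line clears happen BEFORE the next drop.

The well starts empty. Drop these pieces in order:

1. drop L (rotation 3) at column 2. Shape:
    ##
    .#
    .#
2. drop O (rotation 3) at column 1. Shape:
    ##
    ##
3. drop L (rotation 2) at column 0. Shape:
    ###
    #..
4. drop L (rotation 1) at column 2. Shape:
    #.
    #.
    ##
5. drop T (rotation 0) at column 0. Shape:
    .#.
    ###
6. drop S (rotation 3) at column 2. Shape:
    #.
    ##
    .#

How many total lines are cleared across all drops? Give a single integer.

Answer: 1

Derivation:
Drop 1: L rot3 at col 2 lands with bottom-row=0; cleared 0 line(s) (total 0); column heights now [0 0 3 3], max=3
Drop 2: O rot3 at col 1 lands with bottom-row=3; cleared 0 line(s) (total 0); column heights now [0 5 5 3], max=5
Drop 3: L rot2 at col 0 lands with bottom-row=4; cleared 0 line(s) (total 0); column heights now [6 6 6 3], max=6
Drop 4: L rot1 at col 2 lands with bottom-row=6; cleared 0 line(s) (total 0); column heights now [6 6 9 7], max=9
Drop 5: T rot0 at col 0 lands with bottom-row=9; cleared 0 line(s) (total 0); column heights now [10 11 10 7], max=11
Drop 6: S rot3 at col 2 lands with bottom-row=9; cleared 1 line(s) (total 1); column heights now [6 10 11 10], max=11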